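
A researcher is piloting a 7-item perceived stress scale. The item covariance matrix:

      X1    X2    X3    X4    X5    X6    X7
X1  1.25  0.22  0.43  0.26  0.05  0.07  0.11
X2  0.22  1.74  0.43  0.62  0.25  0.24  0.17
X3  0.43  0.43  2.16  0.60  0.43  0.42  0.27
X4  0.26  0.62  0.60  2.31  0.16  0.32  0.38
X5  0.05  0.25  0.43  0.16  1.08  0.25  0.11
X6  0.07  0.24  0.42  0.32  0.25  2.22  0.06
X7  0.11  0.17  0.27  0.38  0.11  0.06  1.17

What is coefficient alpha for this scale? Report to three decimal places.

Σσ²ᵢ = 1.25 + 1.74 + 2.16 + 2.31 + 1.08 + 2.22 + 1.17 = 11.93
Sum of off-diagonal covariances = 5.85
Var(T) = 11.93 + 2 × 5.85 = 23.63
α = (k/(k−1))·(1 − Σσ²ᵢ/Var(T)) = (7/6)·(1 − 11.93/23.63) = 0.578

coefficient alpha = 0.578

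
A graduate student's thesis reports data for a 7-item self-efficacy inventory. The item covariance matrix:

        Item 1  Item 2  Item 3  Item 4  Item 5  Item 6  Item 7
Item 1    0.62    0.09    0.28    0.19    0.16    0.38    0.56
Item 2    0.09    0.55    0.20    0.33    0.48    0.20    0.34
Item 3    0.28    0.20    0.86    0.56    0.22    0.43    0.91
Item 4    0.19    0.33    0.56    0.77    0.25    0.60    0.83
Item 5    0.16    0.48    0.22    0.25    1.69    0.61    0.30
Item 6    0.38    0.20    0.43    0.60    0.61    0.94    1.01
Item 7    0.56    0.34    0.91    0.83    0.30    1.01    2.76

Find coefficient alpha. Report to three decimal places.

α = 0.800

sum of item variances = 0.62 + 0.55 + 0.86 + 0.77 + 1.69 + 0.94 + 2.76 = 8.19
Sum of the distinct covariances = 8.93
total variance = 8.19 + 2 × 8.93 = 26.05
α = (k/(k−1))·(1 − sum of item variances/total variance) = (7/6)·(1 − 8.19/26.05) = 0.800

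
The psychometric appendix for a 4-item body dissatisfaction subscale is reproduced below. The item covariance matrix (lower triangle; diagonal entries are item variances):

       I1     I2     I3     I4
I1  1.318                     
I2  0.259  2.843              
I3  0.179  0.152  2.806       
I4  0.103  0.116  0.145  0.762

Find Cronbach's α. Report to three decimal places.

sum of item variances = 1.318 + 2.843 + 2.806 + 0.762 = 7.729
Sum of off-diagonal covariances = 0.954
Var(T) = 7.729 + 2 × 0.954 = 9.637
α = (k/(k−1))·(1 − sum of item variances/Var(T)) = (4/3)·(1 − 7.729/9.637) = 0.264

Cronbach's α = 0.264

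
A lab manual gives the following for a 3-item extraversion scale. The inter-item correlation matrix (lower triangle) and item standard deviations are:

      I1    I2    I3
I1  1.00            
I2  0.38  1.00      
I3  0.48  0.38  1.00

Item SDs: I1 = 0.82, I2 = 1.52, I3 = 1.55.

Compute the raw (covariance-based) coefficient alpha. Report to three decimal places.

Σσ²ᵢ = 0.82² + 1.52² + 1.55² = 5.3853
Covariances σ_ij = r_ij · s_i · s_j:
  σ(I1,I2) = 0.38 × 0.82 × 1.52 = 0.4736
  σ(I1,I3) = 0.48 × 0.82 × 1.55 = 0.6101
  σ(I2,I3) = 0.38 × 1.52 × 1.55 = 0.8953
σ²_T = Σσ²ᵢ + 2·Σσ_ij = 5.3853 + 2 × 1.9790 = 9.3433
α = (3/2)·(1 − 5.3853/9.3433) = 0.635

α = 0.635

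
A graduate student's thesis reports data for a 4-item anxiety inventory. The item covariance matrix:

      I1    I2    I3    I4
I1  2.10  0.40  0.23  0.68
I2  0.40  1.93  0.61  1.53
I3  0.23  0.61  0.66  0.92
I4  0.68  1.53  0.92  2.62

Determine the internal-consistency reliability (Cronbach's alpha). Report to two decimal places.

ΣVar(i) = 2.10 + 1.93 + 0.66 + 2.62 = 7.31
Sum of off-diagonal covariances = 4.37
Var(T) = 7.31 + 2 × 4.37 = 16.05
α = (k/(k−1))·(1 − ΣVar(i)/Var(T)) = (4/3)·(1 − 7.31/16.05) = 0.73

Cronbach's alpha = 0.73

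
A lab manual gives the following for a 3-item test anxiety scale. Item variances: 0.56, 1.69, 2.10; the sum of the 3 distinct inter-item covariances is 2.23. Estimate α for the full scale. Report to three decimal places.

sum of item variances = 0.56 + 1.69 + 2.10 = 4.35
Sum of distinct covariances = 2.23
Var(T) = sum of item variances + 2·Σcov = 4.35 + 2 × 2.23 = 8.81
α = (3/2)·(1 − 4.35/8.81) = 0.759

α = 0.759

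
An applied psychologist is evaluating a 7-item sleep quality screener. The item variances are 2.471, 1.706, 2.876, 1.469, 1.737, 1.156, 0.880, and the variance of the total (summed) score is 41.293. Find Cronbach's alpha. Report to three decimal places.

Cronbach's alpha = 0.819

Σσᵢ² = 2.471 + 1.706 + 2.876 + 1.469 + 1.737 + 1.156 + 0.880 = 12.295
α = (k/(k−1))·(1 − Σσᵢ²/σ²_T) = (7/6)·(1 − 12.295/41.293) = 0.819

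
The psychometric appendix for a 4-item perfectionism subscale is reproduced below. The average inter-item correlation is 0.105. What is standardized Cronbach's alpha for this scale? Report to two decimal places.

Standardized α = k·r̄ / (1 + (k−1)·r̄) = 4 × 0.105 / (1 + 3 × 0.105)
  = 0.4200 / 1.3150 = 0.32

standardized Cronbach's alpha = 0.32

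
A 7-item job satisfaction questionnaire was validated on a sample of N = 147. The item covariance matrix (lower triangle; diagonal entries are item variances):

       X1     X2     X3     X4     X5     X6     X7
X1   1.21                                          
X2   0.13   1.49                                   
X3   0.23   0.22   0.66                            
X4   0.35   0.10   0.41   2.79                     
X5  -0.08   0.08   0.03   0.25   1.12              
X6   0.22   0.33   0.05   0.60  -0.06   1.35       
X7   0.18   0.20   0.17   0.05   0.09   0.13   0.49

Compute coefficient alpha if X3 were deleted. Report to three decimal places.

α = 0.454

Remaining items: X1, X2, X4, X5, X6, X7 (k = 6).
sum of item variances = 1.21 + 1.49 + 2.79 + 1.12 + 1.35 + 0.49 = 8.45
σ²_total = 8.45 + 2 × 2.57 = 13.59
α (item deleted) = (6/5)·(1 − 8.45/13.59) = 0.454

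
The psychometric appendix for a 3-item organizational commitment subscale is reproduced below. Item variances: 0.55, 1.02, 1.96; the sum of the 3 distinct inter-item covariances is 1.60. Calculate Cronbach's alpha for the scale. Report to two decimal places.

ΣVar(i) = 0.55 + 1.02 + 1.96 = 3.53
Sum of distinct covariances = 1.60
Var(T) = ΣVar(i) + 2·Σcov = 3.53 + 2 × 1.60 = 6.73
α = (3/2)·(1 − 3.53/6.73) = 0.71

Cronbach's alpha = 0.71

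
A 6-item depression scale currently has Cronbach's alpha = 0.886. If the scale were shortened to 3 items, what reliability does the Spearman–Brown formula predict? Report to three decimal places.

Length factor m = 3/6 = 0.5000
α' = m·α / (1 − (1−m)·α)
   = 3/6 × 0.886 / (1 − (1 − 3/6) × 0.886)
   = 0.4430 / 0.5570 = 0.795

predicted reliability = 0.795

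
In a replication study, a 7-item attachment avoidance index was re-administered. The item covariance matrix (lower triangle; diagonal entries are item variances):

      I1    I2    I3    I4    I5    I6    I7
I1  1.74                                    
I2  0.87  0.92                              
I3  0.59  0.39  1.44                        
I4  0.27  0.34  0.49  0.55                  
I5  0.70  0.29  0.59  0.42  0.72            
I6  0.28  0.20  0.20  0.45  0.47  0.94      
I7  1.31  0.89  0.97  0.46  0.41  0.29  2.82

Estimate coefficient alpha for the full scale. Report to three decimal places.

coefficient alpha = 0.822

sum of item variances = 1.74 + 0.92 + 1.44 + 0.55 + 0.72 + 0.94 + 2.82 = 9.13
Sum of the distinct covariances = 10.88
Var(T) = 9.13 + 2 × 10.88 = 30.89
α = (k/(k−1))·(1 − sum of item variances/Var(T)) = (7/6)·(1 − 9.13/30.89) = 0.822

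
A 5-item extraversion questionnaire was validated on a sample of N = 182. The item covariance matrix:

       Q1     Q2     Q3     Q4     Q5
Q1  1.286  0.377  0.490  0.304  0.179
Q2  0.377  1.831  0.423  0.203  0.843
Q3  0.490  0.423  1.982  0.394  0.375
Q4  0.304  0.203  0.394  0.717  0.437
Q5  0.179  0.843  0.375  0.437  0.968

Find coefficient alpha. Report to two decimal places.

α = 0.68

sum of item variances = 1.286 + 1.831 + 1.982 + 0.717 + 0.968 = 6.784
Σ_{i<j} σ_ij = 4.025
σ²_total = 6.784 + 2 × 4.025 = 14.834
α = (k/(k−1))·(1 − sum of item variances/σ²_total) = (5/4)·(1 − 6.784/14.834) = 0.68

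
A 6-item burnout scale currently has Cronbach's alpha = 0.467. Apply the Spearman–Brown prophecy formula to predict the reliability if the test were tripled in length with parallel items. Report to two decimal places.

predicted reliability = 0.72

Length factor m = 3
α' = m·α / (1 + (m−1)·α)
   = 3 × 0.467 / (1 + (3 − 1) × 0.467)
   = 1.4010 / 1.9340 = 0.72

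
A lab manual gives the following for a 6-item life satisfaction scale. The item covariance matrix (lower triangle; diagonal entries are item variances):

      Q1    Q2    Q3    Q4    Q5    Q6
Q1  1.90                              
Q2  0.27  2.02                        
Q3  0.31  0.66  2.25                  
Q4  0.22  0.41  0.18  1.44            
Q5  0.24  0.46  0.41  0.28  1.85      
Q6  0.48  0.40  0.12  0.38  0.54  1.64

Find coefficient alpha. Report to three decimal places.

α = 0.590

sum of item variances = 1.90 + 2.02 + 2.25 + 1.44 + 1.85 + 1.64 = 11.10
Sum of off-diagonal covariances = 5.36
total variance = 11.10 + 2 × 5.36 = 21.82
α = (k/(k−1))·(1 − sum of item variances/total variance) = (6/5)·(1 − 11.10/21.82) = 0.590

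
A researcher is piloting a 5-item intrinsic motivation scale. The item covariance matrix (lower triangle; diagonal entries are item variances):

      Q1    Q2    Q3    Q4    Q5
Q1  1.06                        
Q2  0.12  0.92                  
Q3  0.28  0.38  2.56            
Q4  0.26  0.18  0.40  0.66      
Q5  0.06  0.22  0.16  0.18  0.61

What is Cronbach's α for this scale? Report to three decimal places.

ΣVar(i) = 1.06 + 0.92 + 2.56 + 0.66 + 0.61 = 5.81
Sum of off-diagonal covariances = 2.24
Var(T) = 5.81 + 2 × 2.24 = 10.29
α = (k/(k−1))·(1 − ΣVar(i)/Var(T)) = (5/4)·(1 − 5.81/10.29) = 0.544

Cronbach's α = 0.544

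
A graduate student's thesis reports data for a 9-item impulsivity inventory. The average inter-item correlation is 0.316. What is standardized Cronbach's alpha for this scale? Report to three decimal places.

standardized Cronbach's alpha = 0.806

Standardized α = k·r̄ / (1 + (k−1)·r̄) = 9 × 0.316 / (1 + 8 × 0.316)
  = 2.8440 / 3.5280 = 0.806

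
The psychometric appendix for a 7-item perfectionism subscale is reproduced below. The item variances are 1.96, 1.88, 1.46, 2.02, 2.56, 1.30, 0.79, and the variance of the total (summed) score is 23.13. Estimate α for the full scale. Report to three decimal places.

sum of item variances = 1.96 + 1.88 + 1.46 + 2.02 + 2.56 + 1.30 + 0.79 = 11.97
α = (k/(k−1))·(1 − sum of item variances/σ²_total) = (7/6)·(1 − 11.97/23.13) = 0.563

α = 0.563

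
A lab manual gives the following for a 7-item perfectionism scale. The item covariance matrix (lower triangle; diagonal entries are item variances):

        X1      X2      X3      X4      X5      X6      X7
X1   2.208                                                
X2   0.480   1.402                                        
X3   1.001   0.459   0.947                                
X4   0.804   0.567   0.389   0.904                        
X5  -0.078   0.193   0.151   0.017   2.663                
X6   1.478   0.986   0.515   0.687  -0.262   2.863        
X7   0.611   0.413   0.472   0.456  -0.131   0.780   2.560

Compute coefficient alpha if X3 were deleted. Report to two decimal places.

α = 0.63

Remaining items: X1, X2, X4, X5, X6, X7 (k = 6).
sum of item variances = 2.208 + 1.402 + 0.904 + 2.663 + 2.863 + 2.560 = 12.600
Var(T) = 12.600 + 2 × 7.001 = 26.602
α (item deleted) = (6/5)·(1 − 12.600/26.602) = 0.63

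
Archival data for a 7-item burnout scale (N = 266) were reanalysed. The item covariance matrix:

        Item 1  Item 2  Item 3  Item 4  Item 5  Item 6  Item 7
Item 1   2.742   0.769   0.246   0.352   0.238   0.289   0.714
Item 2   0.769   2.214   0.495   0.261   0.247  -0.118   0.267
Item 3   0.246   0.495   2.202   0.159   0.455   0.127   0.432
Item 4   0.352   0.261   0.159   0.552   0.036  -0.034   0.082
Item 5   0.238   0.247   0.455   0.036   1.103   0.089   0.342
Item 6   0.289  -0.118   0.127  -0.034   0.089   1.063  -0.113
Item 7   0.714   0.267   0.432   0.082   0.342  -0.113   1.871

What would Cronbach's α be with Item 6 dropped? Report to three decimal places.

Remaining items: Item 1, Item 2, Item 3, Item 4, Item 5, Item 7 (k = 6).
ΣVar(i) = 2.742 + 2.214 + 2.202 + 0.552 + 1.103 + 1.871 = 10.684
σ²_total = 10.684 + 2 × 5.095 = 20.874
α (item deleted) = (6/5)·(1 − 10.684/20.874) = 0.586

α = 0.586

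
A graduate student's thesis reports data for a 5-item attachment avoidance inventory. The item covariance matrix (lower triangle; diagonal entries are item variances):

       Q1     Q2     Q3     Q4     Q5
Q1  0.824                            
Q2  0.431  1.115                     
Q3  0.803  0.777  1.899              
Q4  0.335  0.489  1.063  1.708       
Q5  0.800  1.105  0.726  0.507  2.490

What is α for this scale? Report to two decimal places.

α = 0.80

Σσ²ᵢ = 0.824 + 1.115 + 1.899 + 1.708 + 2.490 = 8.036
Sum of the distinct covariances = 7.036
Var(T) = 8.036 + 2 × 7.036 = 22.108
α = (k/(k−1))·(1 − Σσ²ᵢ/Var(T)) = (5/4)·(1 − 8.036/22.108) = 0.80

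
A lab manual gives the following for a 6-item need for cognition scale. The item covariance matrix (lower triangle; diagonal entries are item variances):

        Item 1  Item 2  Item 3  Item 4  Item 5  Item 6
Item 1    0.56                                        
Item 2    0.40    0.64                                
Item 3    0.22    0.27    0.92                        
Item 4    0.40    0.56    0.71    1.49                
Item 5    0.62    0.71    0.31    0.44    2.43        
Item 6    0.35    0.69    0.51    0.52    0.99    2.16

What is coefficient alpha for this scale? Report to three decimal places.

Σσ²ᵢ = 0.56 + 0.64 + 0.92 + 1.49 + 2.43 + 2.16 = 8.20
Sum of off-diagonal covariances = 7.70
Var(T) = 8.20 + 2 × 7.70 = 23.60
α = (k/(k−1))·(1 − Σσ²ᵢ/Var(T)) = (6/5)·(1 − 8.20/23.60) = 0.783

α = 0.783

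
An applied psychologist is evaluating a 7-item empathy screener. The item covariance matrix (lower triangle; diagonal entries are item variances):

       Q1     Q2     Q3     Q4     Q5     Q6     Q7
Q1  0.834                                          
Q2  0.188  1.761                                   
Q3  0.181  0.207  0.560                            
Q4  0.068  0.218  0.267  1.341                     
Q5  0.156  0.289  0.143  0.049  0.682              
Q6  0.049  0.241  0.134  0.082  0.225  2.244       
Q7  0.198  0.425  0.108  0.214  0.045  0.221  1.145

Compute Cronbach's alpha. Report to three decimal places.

α = 0.541

Σσ²ᵢ = 0.834 + 1.761 + 0.560 + 1.341 + 0.682 + 2.244 + 1.145 = 8.567
Sum of the distinct covariances = 3.708
σ²_total = 8.567 + 2 × 3.708 = 15.983
α = (k/(k−1))·(1 − Σσ²ᵢ/σ²_total) = (7/6)·(1 − 8.567/15.983) = 0.541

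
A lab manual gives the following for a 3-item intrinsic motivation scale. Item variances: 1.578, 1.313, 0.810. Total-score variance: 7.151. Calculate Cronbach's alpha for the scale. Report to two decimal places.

ΣVar(i) = 1.578 + 1.313 + 0.810 = 3.701
α = (k/(k−1))·(1 − ΣVar(i)/total variance) = (3/2)·(1 − 3.701/7.151) = 0.72

Cronbach's alpha = 0.72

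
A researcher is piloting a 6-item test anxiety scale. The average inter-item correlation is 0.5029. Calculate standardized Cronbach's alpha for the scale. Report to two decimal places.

Standardized α = k·r̄ / (1 + (k−1)·r̄) = 6 × 0.5029 / (1 + 5 × 0.5029)
  = 3.0174 / 3.5145 = 0.86

α = 0.86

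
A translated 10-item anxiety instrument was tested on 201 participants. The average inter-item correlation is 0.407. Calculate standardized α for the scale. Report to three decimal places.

standardized α = 0.873

Standardized α = k·r̄ / (1 + (k−1)·r̄) = 10 × 0.407 / (1 + 9 × 0.407)
  = 4.0700 / 4.6630 = 0.873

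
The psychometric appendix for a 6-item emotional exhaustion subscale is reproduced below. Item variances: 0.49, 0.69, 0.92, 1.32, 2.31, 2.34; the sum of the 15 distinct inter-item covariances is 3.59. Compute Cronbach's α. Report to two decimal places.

ΣVar(i) = 0.49 + 0.69 + 0.92 + 1.32 + 2.31 + 2.34 = 8.07
Sum of distinct covariances = 3.59
Var(T) = ΣVar(i) + 2·Σcov = 8.07 + 2 × 3.59 = 15.25
α = (6/5)·(1 − 8.07/15.25) = 0.56

α = 0.56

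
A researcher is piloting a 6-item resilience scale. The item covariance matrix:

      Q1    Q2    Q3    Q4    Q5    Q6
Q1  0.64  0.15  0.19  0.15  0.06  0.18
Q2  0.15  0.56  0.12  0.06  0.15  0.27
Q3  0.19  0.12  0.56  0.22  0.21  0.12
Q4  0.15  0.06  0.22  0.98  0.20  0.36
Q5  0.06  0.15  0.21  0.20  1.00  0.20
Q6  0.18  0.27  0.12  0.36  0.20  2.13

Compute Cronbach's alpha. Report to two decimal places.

α = 0.57

Σσ²ᵢ = 0.64 + 0.56 + 0.56 + 0.98 + 1.00 + 2.13 = 5.87
Sum of the distinct covariances = 2.64
total variance = 5.87 + 2 × 2.64 = 11.15
α = (k/(k−1))·(1 − Σσ²ᵢ/total variance) = (6/5)·(1 − 5.87/11.15) = 0.57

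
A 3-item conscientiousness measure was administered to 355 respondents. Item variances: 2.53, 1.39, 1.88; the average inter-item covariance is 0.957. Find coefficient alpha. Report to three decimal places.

α = 0.746

Σσᵢ² = 2.53 + 1.39 + 1.88 = 5.80
Sum of the 3 distinct covariances = 3 × 0.957 = 2.871
σ²_T = Σσᵢ² + 2·Σcov = 5.80 + 2 × 2.871 = 11.542
α = (3/2)·(1 − 5.80/11.542) = 0.746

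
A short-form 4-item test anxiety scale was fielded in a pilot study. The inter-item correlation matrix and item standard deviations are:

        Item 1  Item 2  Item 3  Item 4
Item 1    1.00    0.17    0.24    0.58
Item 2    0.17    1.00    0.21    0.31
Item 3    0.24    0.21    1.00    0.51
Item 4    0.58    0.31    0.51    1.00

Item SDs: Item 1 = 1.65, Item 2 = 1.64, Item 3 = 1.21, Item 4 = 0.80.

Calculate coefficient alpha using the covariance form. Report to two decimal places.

Σσ²ᵢ = 1.65² + 1.64² + 1.21² + 0.80² = 7.5162
Covariances σ_ij = r_ij · s_i · s_j:
  σ(Item 1,Item 2) = 0.17 × 1.65 × 1.64 = 0.4600
  σ(Item 1,Item 3) = 0.24 × 1.65 × 1.21 = 0.4792
  σ(Item 1,Item 4) = 0.58 × 1.65 × 0.80 = 0.7656
  σ(Item 2,Item 3) = 0.21 × 1.64 × 1.21 = 0.4167
  σ(Item 2,Item 4) = 0.31 × 1.64 × 0.80 = 0.4067
  σ(Item 3,Item 4) = 0.51 × 1.21 × 0.80 = 0.4937
σ²_T = Σσ²ᵢ + 2·Σσ_ij = 7.5162 + 2 × 3.0219 = 13.5600
α = (4/3)·(1 − 7.5162/13.5600) = 0.59

coefficient alpha = 0.59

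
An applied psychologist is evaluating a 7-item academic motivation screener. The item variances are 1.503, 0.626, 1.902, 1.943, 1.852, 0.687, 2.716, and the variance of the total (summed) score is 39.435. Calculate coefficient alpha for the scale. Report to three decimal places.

Σσ²ᵢ = 1.503 + 0.626 + 1.902 + 1.943 + 1.852 + 0.687 + 2.716 = 11.229
α = (k/(k−1))·(1 − Σσ²ᵢ/Var(T)) = (7/6)·(1 − 11.229/39.435) = 0.834

coefficient alpha = 0.834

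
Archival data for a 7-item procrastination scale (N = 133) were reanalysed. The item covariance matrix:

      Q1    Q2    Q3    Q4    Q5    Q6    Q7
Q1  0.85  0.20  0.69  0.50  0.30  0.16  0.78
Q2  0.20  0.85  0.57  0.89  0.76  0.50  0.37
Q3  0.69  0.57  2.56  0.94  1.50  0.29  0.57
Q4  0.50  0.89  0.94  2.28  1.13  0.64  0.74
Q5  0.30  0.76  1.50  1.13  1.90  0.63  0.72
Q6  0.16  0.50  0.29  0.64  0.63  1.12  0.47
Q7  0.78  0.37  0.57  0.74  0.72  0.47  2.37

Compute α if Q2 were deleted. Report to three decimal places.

α = 0.774

Remaining items: Q1, Q3, Q4, Q5, Q6, Q7 (k = 6).
Σσᵢ² = 0.85 + 2.56 + 2.28 + 1.90 + 1.12 + 2.37 = 11.08
σ²_total = 11.08 + 2 × 10.06 = 31.20
α (item deleted) = (6/5)·(1 − 11.08/31.20) = 0.774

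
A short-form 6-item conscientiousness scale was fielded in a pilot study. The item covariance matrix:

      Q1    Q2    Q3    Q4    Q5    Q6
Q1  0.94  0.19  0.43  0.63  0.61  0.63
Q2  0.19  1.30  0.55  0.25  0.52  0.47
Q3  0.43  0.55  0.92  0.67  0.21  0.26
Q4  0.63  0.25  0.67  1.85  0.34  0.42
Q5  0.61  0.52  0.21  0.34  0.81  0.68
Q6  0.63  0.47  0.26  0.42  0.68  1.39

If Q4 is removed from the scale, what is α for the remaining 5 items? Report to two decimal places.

α = 0.79

Remaining items: Q1, Q2, Q3, Q5, Q6 (k = 5).
Σσ²ᵢ = 0.94 + 1.30 + 0.92 + 0.81 + 1.39 = 5.36
σ²_T = 5.36 + 2 × 4.55 = 14.46
α (item deleted) = (5/4)·(1 − 5.36/14.46) = 0.79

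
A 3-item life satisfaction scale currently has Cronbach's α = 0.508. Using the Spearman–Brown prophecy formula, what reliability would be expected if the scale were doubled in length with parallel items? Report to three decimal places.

Length factor m = 2
α' = m·α / (1 + (m−1)·α)
   = 2 × 0.508 / (1 + (2 − 1) × 0.508)
   = 1.0160 / 1.5080 = 0.674

predicted reliability = 0.674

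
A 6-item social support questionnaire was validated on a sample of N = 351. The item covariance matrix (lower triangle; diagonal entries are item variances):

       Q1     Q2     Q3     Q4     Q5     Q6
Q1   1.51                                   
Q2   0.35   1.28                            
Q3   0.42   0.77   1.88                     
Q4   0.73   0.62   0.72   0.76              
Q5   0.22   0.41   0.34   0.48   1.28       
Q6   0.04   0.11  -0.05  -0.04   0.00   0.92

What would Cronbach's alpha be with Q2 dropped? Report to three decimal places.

Remaining items: Q1, Q3, Q4, Q5, Q6 (k = 5).
ΣVar(i) = 1.51 + 1.88 + 0.76 + 1.28 + 0.92 = 6.35
σ²_T = 6.35 + 2 × 2.86 = 12.07
α (item deleted) = (5/4)·(1 − 6.35/12.07) = 0.592

α = 0.592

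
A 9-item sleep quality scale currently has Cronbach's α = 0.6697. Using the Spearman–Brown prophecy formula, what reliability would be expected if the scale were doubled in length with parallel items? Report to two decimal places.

predicted reliability = 0.80

Length factor m = 2
α' = m·α / (1 + (m−1)·α)
   = 2 × 0.6697 / (1 + (2 − 1) × 0.6697)
   = 1.3394 / 1.6697 = 0.80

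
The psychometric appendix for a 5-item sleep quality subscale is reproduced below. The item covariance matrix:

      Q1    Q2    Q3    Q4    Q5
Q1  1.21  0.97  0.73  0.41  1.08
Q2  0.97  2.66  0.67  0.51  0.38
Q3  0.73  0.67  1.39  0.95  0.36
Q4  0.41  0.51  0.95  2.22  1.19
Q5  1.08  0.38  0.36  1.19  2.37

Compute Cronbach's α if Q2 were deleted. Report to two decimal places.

α = 0.76

Remaining items: Q1, Q3, Q4, Q5 (k = 4).
Σσᵢ² = 1.21 + 1.39 + 2.22 + 2.37 = 7.19
total variance = 7.19 + 2 × 4.72 = 16.63
α (item deleted) = (4/3)·(1 − 7.19/16.63) = 0.76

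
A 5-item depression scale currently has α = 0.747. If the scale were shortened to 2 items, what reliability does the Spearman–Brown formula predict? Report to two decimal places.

predicted reliability = 0.54

Length factor m = 2/5 = 0.4000
α' = m·α / (1 − (1−m)·α)
   = 2/5 × 0.747 / (1 − (1 − 2/5) × 0.747)
   = 0.2988 / 0.5518 = 0.54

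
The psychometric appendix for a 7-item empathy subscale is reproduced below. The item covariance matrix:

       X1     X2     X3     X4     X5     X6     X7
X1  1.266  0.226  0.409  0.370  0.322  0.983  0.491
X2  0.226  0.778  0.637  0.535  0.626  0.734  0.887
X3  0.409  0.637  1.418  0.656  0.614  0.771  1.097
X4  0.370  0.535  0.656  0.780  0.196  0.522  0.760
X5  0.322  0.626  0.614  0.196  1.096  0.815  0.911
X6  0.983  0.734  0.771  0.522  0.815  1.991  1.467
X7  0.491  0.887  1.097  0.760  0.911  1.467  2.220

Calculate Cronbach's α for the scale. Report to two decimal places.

α = 0.87

Σσᵢ² = 1.266 + 0.778 + 1.418 + 0.780 + 1.096 + 1.991 + 2.220 = 9.549
Σ_{i<j} σ_ij = 14.029
σ²_T = 9.549 + 2 × 14.029 = 37.607
α = (k/(k−1))·(1 − Σσᵢ²/σ²_T) = (7/6)·(1 − 9.549/37.607) = 0.87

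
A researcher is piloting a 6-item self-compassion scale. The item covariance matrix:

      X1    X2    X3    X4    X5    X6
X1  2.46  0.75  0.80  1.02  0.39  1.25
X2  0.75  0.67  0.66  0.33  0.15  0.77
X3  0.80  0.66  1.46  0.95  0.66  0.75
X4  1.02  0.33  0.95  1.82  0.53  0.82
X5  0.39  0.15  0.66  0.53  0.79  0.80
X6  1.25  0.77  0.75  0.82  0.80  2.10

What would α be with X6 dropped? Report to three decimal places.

α = 0.793

Remaining items: X1, X2, X3, X4, X5 (k = 5).
sum of item variances = 2.46 + 0.67 + 1.46 + 1.82 + 0.79 = 7.20
Var(T) = 7.20 + 2 × 6.24 = 19.68
α (item deleted) = (5/4)·(1 − 7.20/19.68) = 0.793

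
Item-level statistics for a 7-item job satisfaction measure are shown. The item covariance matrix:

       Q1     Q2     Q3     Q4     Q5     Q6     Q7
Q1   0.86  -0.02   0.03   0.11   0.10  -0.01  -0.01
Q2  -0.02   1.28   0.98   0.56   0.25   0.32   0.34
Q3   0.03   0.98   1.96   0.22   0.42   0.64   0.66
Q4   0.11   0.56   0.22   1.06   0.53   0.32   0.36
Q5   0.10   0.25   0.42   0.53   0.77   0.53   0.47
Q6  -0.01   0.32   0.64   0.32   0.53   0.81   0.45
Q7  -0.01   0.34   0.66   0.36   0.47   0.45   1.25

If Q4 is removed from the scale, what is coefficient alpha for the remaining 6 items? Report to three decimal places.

Remaining items: Q1, Q2, Q3, Q5, Q6, Q7 (k = 6).
Σσᵢ² = 0.86 + 1.28 + 1.96 + 0.77 + 0.81 + 1.25 = 6.93
Var(T) = 6.93 + 2 × 5.15 = 17.23
α (item deleted) = (6/5)·(1 − 6.93/17.23) = 0.717

α = 0.717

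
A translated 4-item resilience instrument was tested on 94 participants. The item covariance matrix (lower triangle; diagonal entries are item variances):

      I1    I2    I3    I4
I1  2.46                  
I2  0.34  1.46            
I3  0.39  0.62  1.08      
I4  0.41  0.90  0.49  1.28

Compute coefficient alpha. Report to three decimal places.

coefficient alpha = 0.668

ΣVar(i) = 2.46 + 1.46 + 1.08 + 1.28 = 6.28
Σ_{i<j} σ_ij = 3.15
σ²_total = 6.28 + 2 × 3.15 = 12.58
α = (k/(k−1))·(1 − ΣVar(i)/σ²_total) = (4/3)·(1 − 6.28/12.58) = 0.668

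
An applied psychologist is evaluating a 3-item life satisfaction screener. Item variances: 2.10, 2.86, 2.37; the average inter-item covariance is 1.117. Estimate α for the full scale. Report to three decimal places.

α = 0.716

sum of item variances = 2.10 + 2.86 + 2.37 = 7.33
Sum of the 3 distinct covariances = 3 × 1.117 = 3.351
total variance = sum of item variances + 2·Σcov = 7.33 + 2 × 3.351 = 14.032
α = (3/2)·(1 − 7.33/14.032) = 0.716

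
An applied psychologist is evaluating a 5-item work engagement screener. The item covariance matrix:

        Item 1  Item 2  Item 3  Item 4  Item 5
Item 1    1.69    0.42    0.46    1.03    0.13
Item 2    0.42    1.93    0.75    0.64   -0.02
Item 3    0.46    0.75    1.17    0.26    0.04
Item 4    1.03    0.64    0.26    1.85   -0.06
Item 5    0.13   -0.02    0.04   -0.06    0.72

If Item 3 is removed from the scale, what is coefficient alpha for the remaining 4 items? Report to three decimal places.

coefficient alpha = 0.545

Remaining items: Item 1, Item 2, Item 4, Item 5 (k = 4).
sum of item variances = 1.69 + 1.93 + 1.85 + 0.72 = 6.19
σ²_total = 6.19 + 2 × 2.14 = 10.47
α (item deleted) = (4/3)·(1 − 6.19/10.47) = 0.545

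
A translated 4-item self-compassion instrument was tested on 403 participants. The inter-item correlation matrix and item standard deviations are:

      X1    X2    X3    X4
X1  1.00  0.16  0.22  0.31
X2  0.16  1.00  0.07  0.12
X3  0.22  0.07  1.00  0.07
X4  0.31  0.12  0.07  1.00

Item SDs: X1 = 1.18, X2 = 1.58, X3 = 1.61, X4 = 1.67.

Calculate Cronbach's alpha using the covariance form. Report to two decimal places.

Σσ²ᵢ = 1.18² + 1.58² + 1.61² + 1.67² = 9.2698
Covariances σ_ij = r_ij · s_i · s_j:
  σ(X1,X2) = 0.16 × 1.18 × 1.58 = 0.2983
  σ(X1,X3) = 0.22 × 1.18 × 1.61 = 0.4180
  σ(X1,X4) = 0.31 × 1.18 × 1.67 = 0.6109
  σ(X2,X3) = 0.07 × 1.58 × 1.61 = 0.1781
  σ(X2,X4) = 0.12 × 1.58 × 1.67 = 0.3166
  σ(X3,X4) = 0.07 × 1.61 × 1.67 = 0.1882
σ²_T = Σσ²ᵢ + 2·Σσ_ij = 9.2698 + 2 × 2.0101 = 13.2900
α = (4/3)·(1 − 9.2698/13.2900) = 0.40

Cronbach's alpha = 0.40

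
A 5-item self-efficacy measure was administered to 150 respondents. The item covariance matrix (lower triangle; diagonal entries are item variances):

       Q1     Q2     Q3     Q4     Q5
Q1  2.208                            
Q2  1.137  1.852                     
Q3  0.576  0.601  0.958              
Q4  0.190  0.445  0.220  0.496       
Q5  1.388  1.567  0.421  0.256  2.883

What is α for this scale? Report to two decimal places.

Σσᵢ² = 2.208 + 1.852 + 0.958 + 0.496 + 2.883 = 8.397
Sum of the distinct covariances = 6.801
Var(T) = 8.397 + 2 × 6.801 = 21.999
α = (k/(k−1))·(1 − Σσᵢ²/Var(T)) = (5/4)·(1 − 8.397/21.999) = 0.77

α = 0.77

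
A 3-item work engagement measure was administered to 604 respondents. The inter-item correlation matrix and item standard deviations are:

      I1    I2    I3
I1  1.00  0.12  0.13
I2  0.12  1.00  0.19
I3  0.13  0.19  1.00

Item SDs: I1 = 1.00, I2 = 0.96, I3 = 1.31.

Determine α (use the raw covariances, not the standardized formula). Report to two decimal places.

Σσ²ᵢ = 1.00² + 0.96² + 1.31² = 3.6377
Covariances σ_ij = r_ij · s_i · s_j:
  σ(I1,I2) = 0.12 × 1.00 × 0.96 = 0.1152
  σ(I1,I3) = 0.13 × 1.00 × 1.31 = 0.1703
  σ(I2,I3) = 0.19 × 0.96 × 1.31 = 0.2389
σ²_T = Σσ²ᵢ + 2·Σσ_ij = 3.6377 + 2 × 0.5244 = 4.6865
α = (3/2)·(1 − 3.6377/4.6865) = 0.34

α = 0.34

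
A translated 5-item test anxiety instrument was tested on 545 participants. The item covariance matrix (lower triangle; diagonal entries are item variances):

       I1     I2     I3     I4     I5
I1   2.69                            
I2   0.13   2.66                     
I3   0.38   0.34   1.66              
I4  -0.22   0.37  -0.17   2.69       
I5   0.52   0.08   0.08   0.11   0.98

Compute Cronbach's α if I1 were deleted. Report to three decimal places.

Remaining items: I2, I3, I4, I5 (k = 4).
sum of item variances = 2.66 + 1.66 + 2.69 + 0.98 = 7.99
Var(T) = 7.99 + 2 × 0.81 = 9.61
α (item deleted) = (4/3)·(1 − 7.99/9.61) = 0.225

α = 0.225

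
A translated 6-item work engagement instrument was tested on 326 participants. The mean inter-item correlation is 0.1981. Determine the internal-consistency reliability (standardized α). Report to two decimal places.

α = 0.60

Standardized α = k·r̄ / (1 + (k−1)·r̄) = 6 × 0.1981 / (1 + 5 × 0.1981)
  = 1.1886 / 1.9905 = 0.60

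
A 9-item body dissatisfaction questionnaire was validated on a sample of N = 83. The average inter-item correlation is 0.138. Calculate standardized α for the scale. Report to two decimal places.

Standardized α = k·r̄ / (1 + (k−1)·r̄) = 9 × 0.138 / (1 + 8 × 0.138)
  = 1.2420 / 2.1040 = 0.59

standardized α = 0.59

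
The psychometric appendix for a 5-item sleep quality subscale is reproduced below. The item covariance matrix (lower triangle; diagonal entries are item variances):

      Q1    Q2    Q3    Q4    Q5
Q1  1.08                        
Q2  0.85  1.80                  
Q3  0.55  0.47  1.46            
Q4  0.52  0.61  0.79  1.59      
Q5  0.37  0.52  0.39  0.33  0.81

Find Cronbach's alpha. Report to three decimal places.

α = 0.770

Σσᵢ² = 1.08 + 1.80 + 1.46 + 1.59 + 0.81 = 6.74
Sum of the distinct covariances = 5.40
σ²_T = 6.74 + 2 × 5.40 = 17.54
α = (k/(k−1))·(1 − Σσᵢ²/σ²_T) = (5/4)·(1 − 6.74/17.54) = 0.770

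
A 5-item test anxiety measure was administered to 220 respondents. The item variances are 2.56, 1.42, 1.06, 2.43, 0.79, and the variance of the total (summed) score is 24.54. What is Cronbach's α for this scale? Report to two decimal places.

α = 0.83

ΣVar(i) = 2.56 + 1.42 + 1.06 + 2.43 + 0.79 = 8.26
α = (k/(k−1))·(1 − ΣVar(i)/Var(T)) = (5/4)·(1 − 8.26/24.54) = 0.83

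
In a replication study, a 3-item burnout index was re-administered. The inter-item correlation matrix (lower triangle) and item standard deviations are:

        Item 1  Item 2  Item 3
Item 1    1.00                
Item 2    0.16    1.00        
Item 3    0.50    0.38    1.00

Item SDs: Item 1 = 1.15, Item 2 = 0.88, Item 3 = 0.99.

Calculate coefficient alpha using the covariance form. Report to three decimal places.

coefficient alpha = 0.613

Σσ²ᵢ = 1.15² + 0.88² + 0.99² = 3.0770
Covariances σ_ij = r_ij · s_i · s_j:
  σ(Item 1,Item 2) = 0.16 × 1.15 × 0.88 = 0.1619
  σ(Item 1,Item 3) = 0.50 × 1.15 × 0.99 = 0.5692
  σ(Item 2,Item 3) = 0.38 × 0.88 × 0.99 = 0.3311
σ²_T = Σσ²ᵢ + 2·Σσ_ij = 3.0770 + 2 × 1.0622 = 5.2014
α = (3/2)·(1 − 3.0770/5.2014) = 0.613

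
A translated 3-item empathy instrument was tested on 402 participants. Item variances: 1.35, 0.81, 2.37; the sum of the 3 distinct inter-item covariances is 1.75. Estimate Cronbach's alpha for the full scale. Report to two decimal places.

Σσᵢ² = 1.35 + 0.81 + 2.37 = 4.53
Sum of distinct covariances = 1.75
σ²_total = Σσᵢ² + 2·Σcov = 4.53 + 2 × 1.75 = 8.03
α = (3/2)·(1 − 4.53/8.03) = 0.65

α = 0.65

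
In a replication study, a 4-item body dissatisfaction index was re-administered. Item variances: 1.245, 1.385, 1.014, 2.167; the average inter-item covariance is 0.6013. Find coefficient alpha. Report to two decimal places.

sum of item variances = 1.245 + 1.385 + 1.014 + 2.167 = 5.811
Sum of the 6 distinct covariances = 6 × 0.6013 = 3.6078
σ²_total = sum of item variances + 2·Σcov = 5.811 + 2 × 3.6078 = 13.0266
α = (4/3)·(1 − 5.811/13.0266) = 0.74

α = 0.74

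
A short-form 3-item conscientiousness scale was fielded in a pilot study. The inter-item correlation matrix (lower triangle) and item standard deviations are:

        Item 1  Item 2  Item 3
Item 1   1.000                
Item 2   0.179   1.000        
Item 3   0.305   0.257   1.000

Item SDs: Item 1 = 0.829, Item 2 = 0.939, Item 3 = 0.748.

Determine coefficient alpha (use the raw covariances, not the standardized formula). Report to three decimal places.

Σσ²ᵢ = 0.829² + 0.939² + 0.748² = 2.1285
Covariances σ_ij = r_ij · s_i · s_j:
  σ(Item 1,Item 2) = 0.179 × 0.829 × 0.939 = 0.1393
  σ(Item 1,Item 3) = 0.305 × 0.829 × 0.748 = 0.1891
  σ(Item 2,Item 3) = 0.257 × 0.939 × 0.748 = 0.1805
σ²_T = Σσ²ᵢ + 2·Σσ_ij = 2.1285 + 2 × 0.5089 = 3.1463
α = (3/2)·(1 − 2.1285/3.1463) = 0.485

α = 0.485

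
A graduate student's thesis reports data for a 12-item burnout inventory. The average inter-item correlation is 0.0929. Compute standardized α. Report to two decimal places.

Standardized α = k·r̄ / (1 + (k−1)·r̄) = 12 × 0.0929 / (1 + 11 × 0.0929)
  = 1.1148 / 2.0219 = 0.55

α = 0.55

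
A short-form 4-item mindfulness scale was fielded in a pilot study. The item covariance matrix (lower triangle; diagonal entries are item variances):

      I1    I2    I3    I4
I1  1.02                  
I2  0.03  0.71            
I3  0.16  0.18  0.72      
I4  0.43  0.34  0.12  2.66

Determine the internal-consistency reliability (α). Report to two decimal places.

Σσ²ᵢ = 1.02 + 0.71 + 0.72 + 2.66 = 5.11
Sum of the distinct covariances = 1.26
total variance = 5.11 + 2 × 1.26 = 7.63
α = (k/(k−1))·(1 − Σσ²ᵢ/total variance) = (4/3)·(1 − 5.11/7.63) = 0.44

α = 0.44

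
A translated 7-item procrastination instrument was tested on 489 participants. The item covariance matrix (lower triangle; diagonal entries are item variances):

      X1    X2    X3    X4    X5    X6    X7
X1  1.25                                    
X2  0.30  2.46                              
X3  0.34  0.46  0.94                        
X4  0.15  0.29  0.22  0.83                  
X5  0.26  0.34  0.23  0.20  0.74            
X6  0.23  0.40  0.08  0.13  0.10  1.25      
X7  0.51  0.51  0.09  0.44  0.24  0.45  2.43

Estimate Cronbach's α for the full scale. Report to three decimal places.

Σσ²ᵢ = 1.25 + 2.46 + 0.94 + 0.83 + 0.74 + 1.25 + 2.43 = 9.90
Sum of off-diagonal covariances = 5.97
Var(T) = 9.90 + 2 × 5.97 = 21.84
α = (k/(k−1))·(1 − Σσ²ᵢ/Var(T)) = (7/6)·(1 − 9.90/21.84) = 0.638

Cronbach's α = 0.638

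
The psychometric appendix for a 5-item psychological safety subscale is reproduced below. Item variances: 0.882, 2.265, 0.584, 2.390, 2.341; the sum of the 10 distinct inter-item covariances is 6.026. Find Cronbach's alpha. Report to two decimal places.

Cronbach's alpha = 0.73

Σσ²ᵢ = 0.882 + 2.265 + 0.584 + 2.390 + 2.341 = 8.462
Sum of distinct covariances = 6.026
Var(T) = Σσ²ᵢ + 2·Σcov = 8.462 + 2 × 6.026 = 20.514
α = (5/4)·(1 − 8.462/20.514) = 0.73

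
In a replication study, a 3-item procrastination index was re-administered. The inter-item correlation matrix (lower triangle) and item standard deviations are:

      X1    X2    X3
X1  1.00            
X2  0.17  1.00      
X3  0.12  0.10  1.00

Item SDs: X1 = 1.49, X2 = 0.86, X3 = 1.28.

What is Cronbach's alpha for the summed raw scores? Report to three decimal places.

Σσ²ᵢ = 1.49² + 0.86² + 1.28² = 4.5981
Covariances σ_ij = r_ij · s_i · s_j:
  σ(X1,X2) = 0.17 × 1.49 × 0.86 = 0.2178
  σ(X1,X3) = 0.12 × 1.49 × 1.28 = 0.2289
  σ(X2,X3) = 0.10 × 0.86 × 1.28 = 0.1101
σ²_T = Σσ²ᵢ + 2·Σσ_ij = 4.5981 + 2 × 0.5568 = 5.7117
α = (3/2)·(1 − 4.5981/5.7117) = 0.292

α = 0.292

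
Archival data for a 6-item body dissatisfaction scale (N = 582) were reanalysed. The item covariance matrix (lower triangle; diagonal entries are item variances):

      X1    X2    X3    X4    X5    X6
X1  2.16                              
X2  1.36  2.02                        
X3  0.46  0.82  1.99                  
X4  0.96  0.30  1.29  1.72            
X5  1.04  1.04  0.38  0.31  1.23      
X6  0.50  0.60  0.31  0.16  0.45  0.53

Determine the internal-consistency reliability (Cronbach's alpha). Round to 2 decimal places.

Cronbach's alpha = 0.81

Σσ²ᵢ = 2.16 + 2.02 + 1.99 + 1.72 + 1.23 + 0.53 = 9.65
Sum of off-diagonal covariances = 9.98
total variance = 9.65 + 2 × 9.98 = 29.61
α = (k/(k−1))·(1 − Σσ²ᵢ/total variance) = (6/5)·(1 − 9.65/29.61) = 0.81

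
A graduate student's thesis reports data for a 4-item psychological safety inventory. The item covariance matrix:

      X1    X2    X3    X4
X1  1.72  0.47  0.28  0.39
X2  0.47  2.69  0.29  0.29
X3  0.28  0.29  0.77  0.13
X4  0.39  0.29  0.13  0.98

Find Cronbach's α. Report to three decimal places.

Cronbach's α = 0.500

Σσ²ᵢ = 1.72 + 2.69 + 0.77 + 0.98 = 6.16
Sum of the distinct covariances = 1.85
total variance = 6.16 + 2 × 1.85 = 9.86
α = (k/(k−1))·(1 − Σσ²ᵢ/total variance) = (4/3)·(1 − 6.16/9.86) = 0.500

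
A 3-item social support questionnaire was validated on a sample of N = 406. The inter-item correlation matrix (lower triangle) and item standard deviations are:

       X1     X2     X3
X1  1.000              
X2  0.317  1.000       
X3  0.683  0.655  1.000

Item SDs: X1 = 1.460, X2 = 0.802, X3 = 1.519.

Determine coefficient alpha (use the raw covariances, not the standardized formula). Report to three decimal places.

Σσ²ᵢ = 1.460² + 0.802² + 1.519² = 5.0822
Covariances σ_ij = r_ij · s_i · s_j:
  σ(X1,X2) = 0.317 × 1.460 × 0.802 = 0.3712
  σ(X1,X3) = 0.683 × 1.460 × 1.519 = 1.5147
  σ(X2,X3) = 0.655 × 0.802 × 1.519 = 0.7979
σ²_T = Σσ²ᵢ + 2·Σσ_ij = 5.0822 + 2 × 2.6838 = 10.4498
α = (3/2)·(1 − 5.0822/10.4498) = 0.770

coefficient alpha = 0.770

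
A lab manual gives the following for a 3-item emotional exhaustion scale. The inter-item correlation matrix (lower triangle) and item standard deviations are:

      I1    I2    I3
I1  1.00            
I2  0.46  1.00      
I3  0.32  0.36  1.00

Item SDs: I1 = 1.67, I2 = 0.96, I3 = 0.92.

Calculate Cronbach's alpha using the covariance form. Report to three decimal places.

Cronbach's alpha = 0.607

Σσ²ᵢ = 1.67² + 0.96² + 0.92² = 4.5569
Covariances σ_ij = r_ij · s_i · s_j:
  σ(I1,I2) = 0.46 × 1.67 × 0.96 = 0.7375
  σ(I1,I3) = 0.32 × 1.67 × 0.92 = 0.4916
  σ(I2,I3) = 0.36 × 0.96 × 0.92 = 0.3180
σ²_T = Σσ²ᵢ + 2·Σσ_ij = 4.5569 + 2 × 1.5471 = 7.6511
α = (3/2)·(1 − 4.5569/7.6511) = 0.607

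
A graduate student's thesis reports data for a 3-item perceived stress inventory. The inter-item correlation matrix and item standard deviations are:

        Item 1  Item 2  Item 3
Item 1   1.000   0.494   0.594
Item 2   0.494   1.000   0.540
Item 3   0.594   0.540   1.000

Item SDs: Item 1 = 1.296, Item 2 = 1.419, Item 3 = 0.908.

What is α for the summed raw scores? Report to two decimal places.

Σσ²ᵢ = 1.296² + 1.419² + 0.908² = 4.5176
Covariances σ_ij = r_ij · s_i · s_j:
  σ(Item 1,Item 2) = 0.494 × 1.296 × 1.419 = 0.9085
  σ(Item 1,Item 3) = 0.594 × 1.296 × 0.908 = 0.6990
  σ(Item 2,Item 3) = 0.540 × 1.419 × 0.908 = 0.6958
σ²_T = Σσ²ᵢ + 2·Σσ_ij = 4.5176 + 2 × 2.3033 = 9.1242
α = (3/2)·(1 − 4.5176/9.1242) = 0.76

α = 0.76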